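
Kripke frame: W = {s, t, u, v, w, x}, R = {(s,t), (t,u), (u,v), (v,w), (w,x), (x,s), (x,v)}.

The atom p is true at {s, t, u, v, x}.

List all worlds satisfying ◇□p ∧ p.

{s, t, v, x}

s: ◇□p is T, p is T. ✓
t: ◇□p is T, p is T. ✓
u: ◇□p is F, p is T. ✗
v: ◇□p is T, p is T. ✓
w: ◇□p is T, p is F. ✗
x: ◇□p is T, p is T. ✓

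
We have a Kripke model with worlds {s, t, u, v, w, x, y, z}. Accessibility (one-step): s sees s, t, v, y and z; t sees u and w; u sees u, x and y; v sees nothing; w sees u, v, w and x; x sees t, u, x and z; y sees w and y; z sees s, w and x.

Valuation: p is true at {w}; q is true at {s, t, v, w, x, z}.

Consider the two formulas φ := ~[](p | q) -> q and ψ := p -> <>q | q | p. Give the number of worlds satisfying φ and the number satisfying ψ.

For ~[](p | q) -> q:
s: ~[](p | q) is T, q is T. ✓
t: ~[](p | q) is T, q is T. ✓
u: ~[](p | q) is T, q is F. ✗
v: ~[](p | q) is F, q is T. ✓
w: ~[](p | q) is T, q is T. ✓
x: ~[](p | q) is T, q is T. ✓
y: ~[](p | q) is T, q is F. ✗
z: ~[](p | q) is F, q is T. ✓
— 6 worlds.
For p -> <>q | q | p:
s: p is F, <>q | q | p is T. ✓
t: p is F, <>q | q | p is T. ✓
u: p is F, <>q | q | p is T. ✓
v: p is F, <>q | q | p is T. ✓
w: p is T, <>q | q | p is T. ✓
x: p is F, <>q | q | p is T. ✓
y: p is F, <>q | q | p is T. ✓
z: p is F, <>q | q | p is T. ✓
— 8 worlds.

6 and 8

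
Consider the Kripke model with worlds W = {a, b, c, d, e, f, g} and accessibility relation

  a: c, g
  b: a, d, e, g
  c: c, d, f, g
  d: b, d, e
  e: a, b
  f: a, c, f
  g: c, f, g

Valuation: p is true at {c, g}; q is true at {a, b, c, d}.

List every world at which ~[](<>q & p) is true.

a: [](<>q & p) is T. ✗
b: [](<>q & p) is F. ✓
c: [](<>q & p) is F. ✓
d: [](<>q & p) is F. ✓
e: [](<>q & p) is F. ✓
f: [](<>q & p) is F. ✓
g: [](<>q & p) is F. ✓

{b, c, d, e, f, g}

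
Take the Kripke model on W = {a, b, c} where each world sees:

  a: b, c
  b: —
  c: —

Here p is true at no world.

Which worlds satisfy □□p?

{a, b, c}

a: successors {b, c}; □p there: b:T, c:T. ✓
b: no successors, so □□p holds vacuously. ✓
c: no successors, so □□p holds vacuously. ✓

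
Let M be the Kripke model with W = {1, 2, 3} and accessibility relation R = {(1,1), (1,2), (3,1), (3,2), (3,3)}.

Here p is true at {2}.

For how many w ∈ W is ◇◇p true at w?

2

1: successors {1, 2}; ◇p there: 1:T, 2:F. ✓
2: no successors, so ◇◇p fails. ✗
3: successors {1, 2, 3}; ◇p there: 1:T, 2:F, 3:T. ✓
Satisfying worlds: {1, 3}.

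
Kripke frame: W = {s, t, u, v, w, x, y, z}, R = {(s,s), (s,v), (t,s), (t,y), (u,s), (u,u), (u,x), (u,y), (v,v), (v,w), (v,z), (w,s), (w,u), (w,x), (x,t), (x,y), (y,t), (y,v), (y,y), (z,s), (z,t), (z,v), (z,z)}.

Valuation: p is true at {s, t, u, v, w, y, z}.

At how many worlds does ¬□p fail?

6

s: □p is T. ✗
t: □p is T. ✗
u: □p is F. ✓
v: □p is T. ✗
w: □p is F. ✓
x: □p is T. ✗
y: □p is T. ✗
z: □p is T. ✗
Satisfying worlds: {u, w}.
So ¬□p fails at the other 6 worlds.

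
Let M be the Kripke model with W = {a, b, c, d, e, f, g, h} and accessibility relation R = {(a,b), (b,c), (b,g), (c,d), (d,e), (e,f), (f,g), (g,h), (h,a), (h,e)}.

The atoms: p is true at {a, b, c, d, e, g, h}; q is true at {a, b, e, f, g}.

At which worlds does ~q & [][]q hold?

a: ~q is F, [][]q is F. ✗
b: ~q is F, [][]q is F. ✗
c: ~q is T, [][]q is T. ✓
d: ~q is T, [][]q is T. ✓
e: ~q is F, [][]q is T. ✗
f: ~q is F, [][]q is F. ✗
g: ~q is F, [][]q is T. ✗
h: ~q is T, [][]q is T. ✓

{c, d, h}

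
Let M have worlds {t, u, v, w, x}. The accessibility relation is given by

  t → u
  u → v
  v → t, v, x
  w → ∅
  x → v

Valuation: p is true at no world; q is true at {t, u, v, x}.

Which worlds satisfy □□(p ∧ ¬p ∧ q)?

t: successors {u}; □(p ∧ ¬p ∧ q) there: u:F. ✗
u: successors {v}; □(p ∧ ¬p ∧ q) there: v:F. ✗
v: successors {t, v, x}; □(p ∧ ¬p ∧ q) there: t:F, v:F, x:F. ✗
w: no successors, so □□(p ∧ ¬p ∧ q) holds vacuously. ✓
x: successors {v}; □(p ∧ ¬p ∧ q) there: v:F. ✗

{w}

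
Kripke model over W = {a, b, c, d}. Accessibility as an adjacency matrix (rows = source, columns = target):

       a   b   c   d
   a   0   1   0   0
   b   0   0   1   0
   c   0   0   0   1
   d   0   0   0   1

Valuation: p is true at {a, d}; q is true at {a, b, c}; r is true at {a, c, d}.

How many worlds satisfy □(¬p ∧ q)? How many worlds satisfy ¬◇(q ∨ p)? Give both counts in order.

For □(¬p ∧ q):
a: successors {b}; ¬p ∧ q there: b:T. ✓
b: successors {c}; ¬p ∧ q there: c:T. ✓
c: successors {d}; ¬p ∧ q there: d:F. ✗
d: successors {d}; ¬p ∧ q there: d:F. ✗
— 2 worlds.
For ¬◇(q ∨ p):
a: ◇(q ∨ p) is T. ✗
b: ◇(q ∨ p) is T. ✗
c: ◇(q ∨ p) is T. ✗
d: ◇(q ∨ p) is T. ✗
— 0 worlds.

2 and 0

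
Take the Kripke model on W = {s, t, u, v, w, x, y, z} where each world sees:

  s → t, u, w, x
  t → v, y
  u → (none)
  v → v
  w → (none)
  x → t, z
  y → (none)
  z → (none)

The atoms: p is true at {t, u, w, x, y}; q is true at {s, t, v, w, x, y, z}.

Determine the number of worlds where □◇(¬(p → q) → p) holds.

5

s: successors {t, u, w, x}; ◇(¬(p → q) → p) there: t:T, u:F, w:F, x:T. ✗
t: successors {v, y}; ◇(¬(p → q) → p) there: v:T, y:F. ✗
u: no successors, so □◇(¬(p → q) → p) holds vacuously. ✓
v: successors {v}; ◇(¬(p → q) → p) there: v:T. ✓
w: no successors, so □◇(¬(p → q) → p) holds vacuously. ✓
x: successors {t, z}; ◇(¬(p → q) → p) there: t:T, z:F. ✗
y: no successors, so □◇(¬(p → q) → p) holds vacuously. ✓
z: no successors, so □◇(¬(p → q) → p) holds vacuously. ✓
Satisfying worlds: {u, v, w, y, z}.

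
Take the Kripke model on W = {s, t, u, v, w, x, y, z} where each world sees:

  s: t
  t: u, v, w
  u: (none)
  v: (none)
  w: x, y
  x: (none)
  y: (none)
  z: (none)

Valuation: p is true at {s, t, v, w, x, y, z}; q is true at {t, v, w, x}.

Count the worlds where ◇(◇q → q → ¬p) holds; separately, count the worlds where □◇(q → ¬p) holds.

For ◇(◇q → q → ¬p):
s: successors {t}; ◇q → q → ¬p there: t:F. ✗
t: successors {u, v, w}; ◇q → q → ¬p there: u:T, v:T, w:F. ✓
u: no successors, so ◇(◇q → q → ¬p) fails. ✗
v: no successors, so ◇(◇q → q → ¬p) fails. ✗
w: successors {x, y}; ◇q → q → ¬p there: x:T, y:T. ✓
x: no successors, so ◇(◇q → q → ¬p) fails. ✗
y: no successors, so ◇(◇q → q → ¬p) fails. ✗
z: no successors, so ◇(◇q → q → ¬p) fails. ✗
— 2 worlds.
For □◇(q → ¬p):
s: successors {t}; ◇(q → ¬p) there: t:T. ✓
t: successors {u, v, w}; ◇(q → ¬p) there: u:F, v:F, w:T. ✗
u: no successors, so □◇(q → ¬p) holds vacuously. ✓
v: no successors, so □◇(q → ¬p) holds vacuously. ✓
w: successors {x, y}; ◇(q → ¬p) there: x:F, y:F. ✗
x: no successors, so □◇(q → ¬p) holds vacuously. ✓
y: no successors, so □◇(q → ¬p) holds vacuously. ✓
z: no successors, so □◇(q → ¬p) holds vacuously. ✓
— 6 worlds.

2 and 6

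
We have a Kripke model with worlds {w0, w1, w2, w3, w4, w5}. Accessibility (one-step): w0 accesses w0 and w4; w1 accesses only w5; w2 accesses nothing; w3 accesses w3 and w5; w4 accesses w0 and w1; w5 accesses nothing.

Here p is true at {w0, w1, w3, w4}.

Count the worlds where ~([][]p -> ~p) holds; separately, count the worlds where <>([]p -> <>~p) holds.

For ~([][]p -> ~p):
w0: [][]p -> ~p is F. ✓
w1: [][]p -> ~p is F. ✓
w2: [][]p -> ~p is T. ✗
w3: [][]p -> ~p is T. ✗
w4: [][]p -> ~p is T. ✗
w5: [][]p -> ~p is T. ✗
— 2 worlds.
For <>([]p -> <>~p):
w0: successors {w0, w4}; []p -> <>~p there: w0:F, w4:F. ✗
w1: successors {w5}; []p -> <>~p there: w5:F. ✗
w2: no successors, so <>([]p -> <>~p) fails. ✗
w3: successors {w3, w5}; []p -> <>~p there: w3:T, w5:F. ✓
w4: successors {w0, w1}; []p -> <>~p there: w0:F, w1:T. ✓
w5: no successors, so <>([]p -> <>~p) fails. ✗
— 2 worlds.

2 and 2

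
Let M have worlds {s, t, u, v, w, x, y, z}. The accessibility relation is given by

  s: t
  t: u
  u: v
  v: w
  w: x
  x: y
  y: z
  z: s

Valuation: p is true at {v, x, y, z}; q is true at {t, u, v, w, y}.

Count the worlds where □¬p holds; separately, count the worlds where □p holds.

For □¬p:
s: successors {t}; ¬p there: t:T. ✓
t: successors {u}; ¬p there: u:T. ✓
u: successors {v}; ¬p there: v:F. ✗
v: successors {w}; ¬p there: w:T. ✓
w: successors {x}; ¬p there: x:F. ✗
x: successors {y}; ¬p there: y:F. ✗
y: successors {z}; ¬p there: z:F. ✗
z: successors {s}; ¬p there: s:T. ✓
— 4 worlds.
For □p:
s: successors {t}; p there: t:F. ✗
t: successors {u}; p there: u:F. ✗
u: successors {v}; p there: v:T. ✓
v: successors {w}; p there: w:F. ✗
w: successors {x}; p there: x:T. ✓
x: successors {y}; p there: y:T. ✓
y: successors {z}; p there: z:T. ✓
z: successors {s}; p there: s:F. ✗
— 4 worlds.

4 and 4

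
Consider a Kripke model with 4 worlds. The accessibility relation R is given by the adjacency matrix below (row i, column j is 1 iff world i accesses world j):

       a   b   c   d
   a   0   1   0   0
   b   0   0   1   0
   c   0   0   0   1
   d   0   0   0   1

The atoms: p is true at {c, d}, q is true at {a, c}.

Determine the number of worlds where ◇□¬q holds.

a: successors {b}; □¬q there: b:F. ✗
b: successors {c}; □¬q there: c:T. ✓
c: successors {d}; □¬q there: d:T. ✓
d: successors {d}; □¬q there: d:T. ✓
Satisfying worlds: {b, c, d}.

3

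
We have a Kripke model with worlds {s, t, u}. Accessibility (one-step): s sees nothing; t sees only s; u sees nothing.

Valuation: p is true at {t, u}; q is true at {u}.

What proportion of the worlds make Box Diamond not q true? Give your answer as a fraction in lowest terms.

s: no successors, so Box Diamond not q holds vacuously. ✓
t: successors {s}; Diamond not q there: s:F. ✗
u: no successors, so Box Diamond not q holds vacuously. ✓
That's 2 of 3 worlds, so 2/3.

2/3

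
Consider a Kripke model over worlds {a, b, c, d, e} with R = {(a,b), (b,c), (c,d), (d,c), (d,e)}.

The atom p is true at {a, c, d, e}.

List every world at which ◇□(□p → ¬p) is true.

a: successors {b}; □(□p → ¬p) there: b:F. ✗
b: successors {c}; □(□p → ¬p) there: c:F. ✗
c: successors {d}; □(□p → ¬p) there: d:F. ✗
d: successors {c, e}; □(□p → ¬p) there: c:F, e:T. ✓
e: no successors, so ◇□(□p → ¬p) fails. ✗

{d}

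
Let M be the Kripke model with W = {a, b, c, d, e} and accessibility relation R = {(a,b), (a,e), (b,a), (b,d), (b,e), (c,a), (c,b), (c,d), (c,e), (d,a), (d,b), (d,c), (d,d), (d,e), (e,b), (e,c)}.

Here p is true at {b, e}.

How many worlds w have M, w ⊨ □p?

1

a: successors {b, e}; p there: b:T, e:T. ✓
b: successors {a, d, e}; p there: a:F, d:F, e:T. ✗
c: successors {a, b, d, e}; p there: a:F, b:T, d:F, e:T. ✗
d: successors {a, b, c, d, e}; p there: a:F, b:T, c:F, d:F, e:T. ✗
e: successors {b, c}; p there: b:T, c:F. ✗
Satisfying worlds: {a}.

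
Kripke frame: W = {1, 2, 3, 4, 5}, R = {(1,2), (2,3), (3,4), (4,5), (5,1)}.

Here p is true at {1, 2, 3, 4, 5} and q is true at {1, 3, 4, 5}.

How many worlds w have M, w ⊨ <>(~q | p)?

1: successors {2}; ~q | p there: 2:T. ✓
2: successors {3}; ~q | p there: 3:T. ✓
3: successors {4}; ~q | p there: 4:T. ✓
4: successors {5}; ~q | p there: 5:T. ✓
5: successors {1}; ~q | p there: 1:T. ✓
Satisfying worlds: {1, 2, 3, 4, 5}.

5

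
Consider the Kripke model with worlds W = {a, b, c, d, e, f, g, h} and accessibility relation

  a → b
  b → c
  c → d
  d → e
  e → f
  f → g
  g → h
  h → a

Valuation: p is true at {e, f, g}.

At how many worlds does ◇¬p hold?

a: successors {b}; ¬p there: b:T. ✓
b: successors {c}; ¬p there: c:T. ✓
c: successors {d}; ¬p there: d:T. ✓
d: successors {e}; ¬p there: e:F. ✗
e: successors {f}; ¬p there: f:F. ✗
f: successors {g}; ¬p there: g:F. ✗
g: successors {h}; ¬p there: h:T. ✓
h: successors {a}; ¬p there: a:T. ✓
Satisfying worlds: {a, b, c, g, h}.

5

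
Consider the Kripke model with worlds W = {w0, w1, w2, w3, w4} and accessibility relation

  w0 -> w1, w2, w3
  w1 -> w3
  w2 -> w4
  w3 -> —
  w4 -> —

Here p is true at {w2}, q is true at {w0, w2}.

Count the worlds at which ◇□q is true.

w0: successors {w1, w2, w3}; □q there: w1:F, w2:F, w3:T. ✓
w1: successors {w3}; □q there: w3:T. ✓
w2: successors {w4}; □q there: w4:T. ✓
w3: no successors, so ◇□q fails. ✗
w4: no successors, so ◇□q fails. ✗
Satisfying worlds: {w0, w1, w2}.

3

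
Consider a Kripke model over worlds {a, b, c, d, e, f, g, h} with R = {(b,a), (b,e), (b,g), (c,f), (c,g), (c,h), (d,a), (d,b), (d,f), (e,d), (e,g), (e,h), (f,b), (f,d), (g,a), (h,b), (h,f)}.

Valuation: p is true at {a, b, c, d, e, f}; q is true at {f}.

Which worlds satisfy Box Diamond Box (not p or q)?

a: no successors, so Box Diamond Box (not p or q) holds vacuously. ✓
b: successors {a, e, g}; Diamond Box (not p or q) there: a:F, e:F, g:T. ✗
c: successors {f, g, h}; Diamond Box (not p or q) there: f:F, g:T, h:F. ✗
d: successors {a, b, f}; Diamond Box (not p or q) there: a:F, b:T, f:F. ✗
e: successors {d, g, h}; Diamond Box (not p or q) there: d:T, g:T, h:F. ✗
f: successors {b, d}; Diamond Box (not p or q) there: b:T, d:T. ✓
g: successors {a}; Diamond Box (not p or q) there: a:F. ✗
h: successors {b, f}; Diamond Box (not p or q) there: b:T, f:F. ✗

{a, f}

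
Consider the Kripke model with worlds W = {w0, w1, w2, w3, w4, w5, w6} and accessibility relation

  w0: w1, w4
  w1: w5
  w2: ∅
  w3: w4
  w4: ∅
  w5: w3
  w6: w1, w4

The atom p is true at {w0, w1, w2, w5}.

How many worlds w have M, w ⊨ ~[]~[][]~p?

w0: []~[][]~p is F. ✓
w1: []~[][]~p is F. ✓
w2: []~[][]~p is T. ✗
w3: []~[][]~p is F. ✓
w4: []~[][]~p is T. ✗
w5: []~[][]~p is F. ✓
w6: []~[][]~p is F. ✓
Satisfying worlds: {w0, w1, w3, w5, w6}.

5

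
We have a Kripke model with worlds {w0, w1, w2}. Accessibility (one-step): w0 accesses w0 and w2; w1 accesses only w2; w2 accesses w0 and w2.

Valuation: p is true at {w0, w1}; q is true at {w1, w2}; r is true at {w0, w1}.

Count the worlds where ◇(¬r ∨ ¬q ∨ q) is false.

w0: successors {w0, w2}; ¬r ∨ ¬q ∨ q there: w0:T, w2:T. ✓
w1: successors {w2}; ¬r ∨ ¬q ∨ q there: w2:T. ✓
w2: successors {w0, w2}; ¬r ∨ ¬q ∨ q there: w0:T, w2:T. ✓
Satisfying worlds: {w0, w1, w2}.
So ◇(¬r ∨ ¬q ∨ q) fails at the other 0 worlds.

0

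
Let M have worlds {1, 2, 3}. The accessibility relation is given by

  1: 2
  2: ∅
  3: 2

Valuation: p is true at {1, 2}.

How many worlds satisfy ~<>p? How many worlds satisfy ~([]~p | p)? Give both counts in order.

1 and 1

For ~<>p:
1: <>p is T. ✗
2: <>p is F. ✓
3: <>p is T. ✗
— 1 world.
For ~([]~p | p):
1: []~p | p is T. ✗
2: []~p | p is T. ✗
3: []~p | p is F. ✓
— 1 world.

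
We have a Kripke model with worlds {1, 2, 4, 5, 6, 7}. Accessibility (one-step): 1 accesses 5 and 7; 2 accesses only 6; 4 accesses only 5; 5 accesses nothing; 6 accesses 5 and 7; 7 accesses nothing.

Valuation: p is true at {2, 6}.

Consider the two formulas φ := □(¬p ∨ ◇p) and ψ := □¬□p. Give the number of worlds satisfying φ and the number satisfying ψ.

For □(¬p ∨ ◇p):
1: successors {5, 7}; ¬p ∨ ◇p there: 5:T, 7:T. ✓
2: successors {6}; ¬p ∨ ◇p there: 6:F. ✗
4: successors {5}; ¬p ∨ ◇p there: 5:T. ✓
5: no successors, so □(¬p ∨ ◇p) holds vacuously. ✓
6: successors {5, 7}; ¬p ∨ ◇p there: 5:T, 7:T. ✓
7: no successors, so □(¬p ∨ ◇p) holds vacuously. ✓
— 5 worlds.
For □¬□p:
1: successors {5, 7}; ¬□p there: 5:F, 7:F. ✗
2: successors {6}; ¬□p there: 6:T. ✓
4: successors {5}; ¬□p there: 5:F. ✗
5: no successors, so □¬□p holds vacuously. ✓
6: successors {5, 7}; ¬□p there: 5:F, 7:F. ✗
7: no successors, so □¬□p holds vacuously. ✓
— 3 worlds.

5 and 3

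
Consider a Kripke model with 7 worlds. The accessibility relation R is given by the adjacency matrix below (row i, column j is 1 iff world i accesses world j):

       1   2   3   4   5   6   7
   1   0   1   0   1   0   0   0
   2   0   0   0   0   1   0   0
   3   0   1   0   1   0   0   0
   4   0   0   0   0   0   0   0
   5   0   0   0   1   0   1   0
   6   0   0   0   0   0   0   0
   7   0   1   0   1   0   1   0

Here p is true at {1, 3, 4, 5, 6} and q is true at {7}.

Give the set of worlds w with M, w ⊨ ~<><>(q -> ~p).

1: <><>(q -> ~p) is T. ✗
2: <><>(q -> ~p) is T. ✗
3: <><>(q -> ~p) is T. ✗
4: <><>(q -> ~p) is F. ✓
5: <><>(q -> ~p) is F. ✓
6: <><>(q -> ~p) is F. ✓
7: <><>(q -> ~p) is T. ✗

{4, 5, 6}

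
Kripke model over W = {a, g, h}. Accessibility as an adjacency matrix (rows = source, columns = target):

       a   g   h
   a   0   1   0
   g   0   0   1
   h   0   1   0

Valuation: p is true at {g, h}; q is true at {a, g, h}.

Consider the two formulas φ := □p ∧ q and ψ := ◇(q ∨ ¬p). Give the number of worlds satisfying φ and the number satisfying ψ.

For □p ∧ q:
a: □p is T, q is T. ✓
g: □p is T, q is T. ✓
h: □p is T, q is T. ✓
— 3 worlds.
For ◇(q ∨ ¬p):
a: successors {g}; q ∨ ¬p there: g:T. ✓
g: successors {h}; q ∨ ¬p there: h:T. ✓
h: successors {g}; q ∨ ¬p there: g:T. ✓
— 3 worlds.

3 and 3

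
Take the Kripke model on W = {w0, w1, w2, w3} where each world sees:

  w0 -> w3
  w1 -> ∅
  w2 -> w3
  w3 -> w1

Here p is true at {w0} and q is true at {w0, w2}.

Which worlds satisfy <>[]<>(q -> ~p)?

{w3}

w0: successors {w3}; []<>(q -> ~p) there: w3:F. ✗
w1: no successors, so <>[]<>(q -> ~p) fails. ✗
w2: successors {w3}; []<>(q -> ~p) there: w3:F. ✗
w3: successors {w1}; []<>(q -> ~p) there: w1:T. ✓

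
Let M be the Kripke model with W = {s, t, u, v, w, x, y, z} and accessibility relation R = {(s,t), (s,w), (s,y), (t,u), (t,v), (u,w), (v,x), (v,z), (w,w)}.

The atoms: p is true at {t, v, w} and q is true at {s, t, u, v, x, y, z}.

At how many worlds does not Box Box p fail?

6

s: Box Box p is F. ✓
t: Box Box p is F. ✓
u: Box Box p is T. ✗
v: Box Box p is T. ✗
w: Box Box p is T. ✗
x: Box Box p is T. ✗
y: Box Box p is T. ✗
z: Box Box p is T. ✗
Satisfying worlds: {s, t}.
So not Box Box p fails at the other 6 worlds.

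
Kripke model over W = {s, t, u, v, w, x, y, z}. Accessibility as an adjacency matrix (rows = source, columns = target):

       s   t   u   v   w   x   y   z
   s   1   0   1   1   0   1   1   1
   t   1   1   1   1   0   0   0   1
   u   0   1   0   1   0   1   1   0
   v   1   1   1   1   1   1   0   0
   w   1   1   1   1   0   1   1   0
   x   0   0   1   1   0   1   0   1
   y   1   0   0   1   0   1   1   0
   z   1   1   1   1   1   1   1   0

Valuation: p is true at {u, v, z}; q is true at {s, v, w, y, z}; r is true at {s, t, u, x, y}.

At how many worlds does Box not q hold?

s: successors {s, u, v, x, y, z}; not q there: s:F, u:T, v:F, x:T, y:F, z:F. ✗
t: successors {s, t, u, v, z}; not q there: s:F, t:T, u:T, v:F, z:F. ✗
u: successors {t, v, x, y}; not q there: t:T, v:F, x:T, y:F. ✗
v: successors {s, t, u, v, w, x}; not q there: s:F, t:T, u:T, v:F, w:F, x:T. ✗
w: successors {s, t, u, v, x, y}; not q there: s:F, t:T, u:T, v:F, x:T, y:F. ✗
x: successors {u, v, x, z}; not q there: u:T, v:F, x:T, z:F. ✗
y: successors {s, v, x, y}; not q there: s:F, v:F, x:T, y:F. ✗
z: successors {s, t, u, v, w, x, y}; not q there: s:F, t:T, u:T, v:F, w:F, x:T, y:F. ✗
Satisfying worlds: ∅.

0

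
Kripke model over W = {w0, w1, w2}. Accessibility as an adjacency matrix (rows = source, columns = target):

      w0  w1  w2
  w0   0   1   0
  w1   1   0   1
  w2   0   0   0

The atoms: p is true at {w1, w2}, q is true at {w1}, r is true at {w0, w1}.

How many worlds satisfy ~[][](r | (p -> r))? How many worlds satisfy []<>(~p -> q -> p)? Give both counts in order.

For ~[][](r | (p -> r)):
w0: [][](r | (p -> r)) is F. ✓
w1: [][](r | (p -> r)) is T. ✗
w2: [][](r | (p -> r)) is T. ✗
— 1 world.
For []<>(~p -> q -> p):
w0: successors {w1}; <>(~p -> q -> p) there: w1:T. ✓
w1: successors {w0, w2}; <>(~p -> q -> p) there: w0:T, w2:F. ✗
w2: no successors, so []<>(~p -> q -> p) holds vacuously. ✓
— 2 worlds.

1 and 2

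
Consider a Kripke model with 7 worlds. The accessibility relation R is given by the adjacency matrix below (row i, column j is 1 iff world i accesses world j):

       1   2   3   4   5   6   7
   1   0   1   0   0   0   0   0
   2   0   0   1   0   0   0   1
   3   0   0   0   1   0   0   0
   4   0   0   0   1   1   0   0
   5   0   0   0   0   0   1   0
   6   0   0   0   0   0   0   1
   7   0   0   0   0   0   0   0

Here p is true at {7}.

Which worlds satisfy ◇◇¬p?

1: successors {2}; ◇¬p there: 2:T. ✓
2: successors {3, 7}; ◇¬p there: 3:T, 7:F. ✓
3: successors {4}; ◇¬p there: 4:T. ✓
4: successors {4, 5}; ◇¬p there: 4:T, 5:T. ✓
5: successors {6}; ◇¬p there: 6:F. ✗
6: successors {7}; ◇¬p there: 7:F. ✗
7: no successors, so ◇◇¬p fails. ✗

{1, 2, 3, 4}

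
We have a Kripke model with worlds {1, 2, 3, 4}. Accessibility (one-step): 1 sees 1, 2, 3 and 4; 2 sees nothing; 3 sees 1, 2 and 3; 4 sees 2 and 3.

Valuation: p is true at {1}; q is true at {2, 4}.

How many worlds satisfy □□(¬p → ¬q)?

1: successors {1, 2, 3, 4}; □(¬p → ¬q) there: 1:F, 2:T, 3:F, 4:F. ✗
2: no successors, so □□(¬p → ¬q) holds vacuously. ✓
3: successors {1, 2, 3}; □(¬p → ¬q) there: 1:F, 2:T, 3:F. ✗
4: successors {2, 3}; □(¬p → ¬q) there: 2:T, 3:F. ✗
Satisfying worlds: {2}.

1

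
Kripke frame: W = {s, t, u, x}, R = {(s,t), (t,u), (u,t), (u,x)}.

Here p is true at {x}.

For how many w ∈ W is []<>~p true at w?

s: successors {t}; <>~p there: t:T. ✓
t: successors {u}; <>~p there: u:T. ✓
u: successors {t, x}; <>~p there: t:T, x:F. ✗
x: no successors, so []<>~p holds vacuously. ✓
Satisfying worlds: {s, t, x}.

3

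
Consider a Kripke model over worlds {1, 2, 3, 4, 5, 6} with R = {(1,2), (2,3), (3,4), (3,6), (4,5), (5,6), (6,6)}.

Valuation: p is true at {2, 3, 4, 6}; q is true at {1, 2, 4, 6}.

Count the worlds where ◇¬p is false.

1: successors {2}; ¬p there: 2:F. ✗
2: successors {3}; ¬p there: 3:F. ✗
3: successors {4, 6}; ¬p there: 4:F, 6:F. ✗
4: successors {5}; ¬p there: 5:T. ✓
5: successors {6}; ¬p there: 6:F. ✗
6: successors {6}; ¬p there: 6:F. ✗
Satisfying worlds: {4}.
So ◇¬p fails at the other 5 worlds.

5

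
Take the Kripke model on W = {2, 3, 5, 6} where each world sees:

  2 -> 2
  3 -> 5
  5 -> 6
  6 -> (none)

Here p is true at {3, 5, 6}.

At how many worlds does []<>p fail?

2: successors {2}; <>p there: 2:F. ✗
3: successors {5}; <>p there: 5:T. ✓
5: successors {6}; <>p there: 6:F. ✗
6: no successors, so []<>p holds vacuously. ✓
Satisfying worlds: {3, 6}.
So []<>p fails at the other 2 worlds.

2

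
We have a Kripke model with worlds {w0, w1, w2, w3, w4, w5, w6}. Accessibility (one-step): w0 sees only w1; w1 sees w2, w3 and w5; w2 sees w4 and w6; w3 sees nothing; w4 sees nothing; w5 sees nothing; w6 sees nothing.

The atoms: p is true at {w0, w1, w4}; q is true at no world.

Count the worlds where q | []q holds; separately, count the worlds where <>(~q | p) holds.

For q | []q:
w0: q is F, []q is F. ✗
w1: q is F, []q is F. ✗
w2: q is F, []q is F. ✗
w3: q is F, []q is T. ✓
w4: q is F, []q is T. ✓
w5: q is F, []q is T. ✓
w6: q is F, []q is T. ✓
— 4 worlds.
For <>(~q | p):
w0: successors {w1}; ~q | p there: w1:T. ✓
w1: successors {w2, w3, w5}; ~q | p there: w2:T, w3:T, w5:T. ✓
w2: successors {w4, w6}; ~q | p there: w4:T, w6:T. ✓
w3: no successors, so <>(~q | p) fails. ✗
w4: no successors, so <>(~q | p) fails. ✗
w5: no successors, so <>(~q | p) fails. ✗
w6: no successors, so <>(~q | p) fails. ✗
— 3 worlds.

4 and 3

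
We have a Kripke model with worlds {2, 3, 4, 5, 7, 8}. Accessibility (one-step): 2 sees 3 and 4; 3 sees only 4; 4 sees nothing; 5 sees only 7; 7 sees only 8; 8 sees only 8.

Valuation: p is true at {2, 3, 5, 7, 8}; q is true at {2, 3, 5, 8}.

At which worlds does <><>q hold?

2: successors {3, 4}; <>q there: 3:F, 4:F. ✗
3: successors {4}; <>q there: 4:F. ✗
4: no successors, so <><>q fails. ✗
5: successors {7}; <>q there: 7:T. ✓
7: successors {8}; <>q there: 8:T. ✓
8: successors {8}; <>q there: 8:T. ✓

{5, 7, 8}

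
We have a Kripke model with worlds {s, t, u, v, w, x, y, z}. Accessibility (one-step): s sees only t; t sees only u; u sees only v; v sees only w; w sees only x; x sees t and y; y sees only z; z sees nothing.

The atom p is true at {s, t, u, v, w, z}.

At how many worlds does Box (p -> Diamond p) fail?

2

s: successors {t}; p -> Diamond p there: t:T. ✓
t: successors {u}; p -> Diamond p there: u:T. ✓
u: successors {v}; p -> Diamond p there: v:T. ✓
v: successors {w}; p -> Diamond p there: w:F. ✗
w: successors {x}; p -> Diamond p there: x:T. ✓
x: successors {t, y}; p -> Diamond p there: t:T, y:T. ✓
y: successors {z}; p -> Diamond p there: z:F. ✗
z: no successors, so Box (p -> Diamond p) holds vacuously. ✓
Satisfying worlds: {s, t, u, w, x, z}.
So Box (p -> Diamond p) fails at the other 2 worlds.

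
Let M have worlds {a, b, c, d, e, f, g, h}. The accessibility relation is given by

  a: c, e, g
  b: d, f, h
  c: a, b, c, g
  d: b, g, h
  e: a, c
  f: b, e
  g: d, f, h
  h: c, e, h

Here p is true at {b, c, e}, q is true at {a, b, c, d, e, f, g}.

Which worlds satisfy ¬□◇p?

a: □◇p is F. ✓
b: □◇p is T. ✗
c: □◇p is F. ✓
d: □◇p is F. ✓
e: □◇p is T. ✗
f: □◇p is F. ✓
g: □◇p is T. ✗
h: □◇p is T. ✗

{a, c, d, f}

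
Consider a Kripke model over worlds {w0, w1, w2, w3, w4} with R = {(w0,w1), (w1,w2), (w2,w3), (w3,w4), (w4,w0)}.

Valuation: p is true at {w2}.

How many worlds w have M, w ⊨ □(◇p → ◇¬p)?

4

w0: successors {w1}; ◇p → ◇¬p there: w1:F. ✗
w1: successors {w2}; ◇p → ◇¬p there: w2:T. ✓
w2: successors {w3}; ◇p → ◇¬p there: w3:T. ✓
w3: successors {w4}; ◇p → ◇¬p there: w4:T. ✓
w4: successors {w0}; ◇p → ◇¬p there: w0:T. ✓
Satisfying worlds: {w1, w2, w3, w4}.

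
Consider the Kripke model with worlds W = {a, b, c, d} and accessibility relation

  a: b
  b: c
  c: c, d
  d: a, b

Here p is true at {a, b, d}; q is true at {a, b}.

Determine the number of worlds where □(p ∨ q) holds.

2

a: successors {b}; p ∨ q there: b:T. ✓
b: successors {c}; p ∨ q there: c:F. ✗
c: successors {c, d}; p ∨ q there: c:F, d:T. ✗
d: successors {a, b}; p ∨ q there: a:T, b:T. ✓
Satisfying worlds: {a, d}.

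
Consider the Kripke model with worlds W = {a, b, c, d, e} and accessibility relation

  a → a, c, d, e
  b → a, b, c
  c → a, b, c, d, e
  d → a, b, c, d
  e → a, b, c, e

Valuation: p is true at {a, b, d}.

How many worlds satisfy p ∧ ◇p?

3

a: p is T, ◇p is T. ✓
b: p is T, ◇p is T. ✓
c: p is F, ◇p is T. ✗
d: p is T, ◇p is T. ✓
e: p is F, ◇p is T. ✗
Satisfying worlds: {a, b, d}.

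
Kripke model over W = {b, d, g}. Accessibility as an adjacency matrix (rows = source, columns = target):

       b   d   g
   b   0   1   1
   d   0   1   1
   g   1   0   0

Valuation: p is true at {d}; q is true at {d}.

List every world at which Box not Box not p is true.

{g}

b: successors {d, g}; not Box not p there: d:T, g:F. ✗
d: successors {d, g}; not Box not p there: d:T, g:F. ✗
g: successors {b}; not Box not p there: b:T. ✓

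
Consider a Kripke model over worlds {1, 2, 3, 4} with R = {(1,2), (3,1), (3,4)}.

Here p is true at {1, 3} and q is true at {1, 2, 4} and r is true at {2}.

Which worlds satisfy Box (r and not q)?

1: successors {2}; r and not q there: 2:F. ✗
2: no successors, so Box (r and not q) holds vacuously. ✓
3: successors {1, 4}; r and not q there: 1:F, 4:F. ✗
4: no successors, so Box (r and not q) holds vacuously. ✓

{2, 4}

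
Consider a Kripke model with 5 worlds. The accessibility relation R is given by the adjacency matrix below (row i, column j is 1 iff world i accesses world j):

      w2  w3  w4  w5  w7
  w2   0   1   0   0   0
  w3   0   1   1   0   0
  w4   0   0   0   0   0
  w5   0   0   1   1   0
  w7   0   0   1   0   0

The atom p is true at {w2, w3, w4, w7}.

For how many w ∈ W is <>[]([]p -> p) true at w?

4

w2: successors {w3}; []([]p -> p) there: w3:T. ✓
w3: successors {w3, w4}; []([]p -> p) there: w3:T, w4:T. ✓
w4: no successors, so <>[]([]p -> p) fails. ✗
w5: successors {w4, w5}; []([]p -> p) there: w4:T, w5:T. ✓
w7: successors {w4}; []([]p -> p) there: w4:T. ✓
Satisfying worlds: {w2, w3, w5, w7}.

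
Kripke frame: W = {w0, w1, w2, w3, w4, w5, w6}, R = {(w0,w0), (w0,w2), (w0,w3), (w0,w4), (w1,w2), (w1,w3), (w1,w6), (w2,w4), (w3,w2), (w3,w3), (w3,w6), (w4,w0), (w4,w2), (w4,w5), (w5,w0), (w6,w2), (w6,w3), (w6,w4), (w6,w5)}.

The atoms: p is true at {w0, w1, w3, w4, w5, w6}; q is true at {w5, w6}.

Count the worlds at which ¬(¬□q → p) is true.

w0: ¬□q → p is T. ✗
w1: ¬□q → p is T. ✗
w2: ¬□q → p is F. ✓
w3: ¬□q → p is T. ✗
w4: ¬□q → p is T. ✗
w5: ¬□q → p is T. ✗
w6: ¬□q → p is T. ✗
Satisfying worlds: {w2}.

1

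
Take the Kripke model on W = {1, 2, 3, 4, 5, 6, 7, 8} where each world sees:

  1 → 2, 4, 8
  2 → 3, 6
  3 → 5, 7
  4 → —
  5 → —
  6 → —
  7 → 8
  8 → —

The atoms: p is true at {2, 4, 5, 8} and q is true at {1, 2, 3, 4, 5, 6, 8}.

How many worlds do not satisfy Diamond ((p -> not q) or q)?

1: successors {2, 4, 8}; (p -> not q) or q there: 2:T, 4:T, 8:T. ✓
2: successors {3, 6}; (p -> not q) or q there: 3:T, 6:T. ✓
3: successors {5, 7}; (p -> not q) or q there: 5:T, 7:T. ✓
4: no successors, so Diamond ((p -> not q) or q) fails. ✗
5: no successors, so Diamond ((p -> not q) or q) fails. ✗
6: no successors, so Diamond ((p -> not q) or q) fails. ✗
7: successors {8}; (p -> not q) or q there: 8:T. ✓
8: no successors, so Diamond ((p -> not q) or q) fails. ✗
Satisfying worlds: {1, 2, 3, 7}.
So Diamond ((p -> not q) or q) fails at the other 4 worlds.

4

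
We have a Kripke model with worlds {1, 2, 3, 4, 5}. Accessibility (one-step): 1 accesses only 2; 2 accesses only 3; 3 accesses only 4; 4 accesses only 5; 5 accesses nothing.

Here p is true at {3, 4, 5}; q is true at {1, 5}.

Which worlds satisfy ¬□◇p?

{4}

1: □◇p is T. ✗
2: □◇p is T. ✗
3: □◇p is T. ✗
4: □◇p is F. ✓
5: □◇p is T. ✗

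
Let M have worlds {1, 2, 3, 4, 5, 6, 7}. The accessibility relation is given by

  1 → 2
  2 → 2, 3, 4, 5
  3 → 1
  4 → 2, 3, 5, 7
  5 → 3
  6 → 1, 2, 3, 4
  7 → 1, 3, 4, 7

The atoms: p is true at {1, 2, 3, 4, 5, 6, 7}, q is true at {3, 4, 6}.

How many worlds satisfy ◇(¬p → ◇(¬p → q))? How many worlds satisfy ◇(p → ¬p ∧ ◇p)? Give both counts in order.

For ◇(¬p → ◇(¬p → q)):
1: successors {2}; ¬p → ◇(¬p → q) there: 2:T. ✓
2: successors {2, 3, 4, 5}; ¬p → ◇(¬p → q) there: 2:T, 3:T, 4:T, 5:T. ✓
3: successors {1}; ¬p → ◇(¬p → q) there: 1:T. ✓
4: successors {2, 3, 5, 7}; ¬p → ◇(¬p → q) there: 2:T, 3:T, 5:T, 7:T. ✓
5: successors {3}; ¬p → ◇(¬p → q) there: 3:T. ✓
6: successors {1, 2, 3, 4}; ¬p → ◇(¬p → q) there: 1:T, 2:T, 3:T, 4:T. ✓
7: successors {1, 3, 4, 7}; ¬p → ◇(¬p → q) there: 1:T, 3:T, 4:T, 7:T. ✓
— 7 worlds.
For ◇(p → ¬p ∧ ◇p):
1: successors {2}; p → ¬p ∧ ◇p there: 2:F. ✗
2: successors {2, 3, 4, 5}; p → ¬p ∧ ◇p there: 2:F, 3:F, 4:F, 5:F. ✗
3: successors {1}; p → ¬p ∧ ◇p there: 1:F. ✗
4: successors {2, 3, 5, 7}; p → ¬p ∧ ◇p there: 2:F, 3:F, 5:F, 7:F. ✗
5: successors {3}; p → ¬p ∧ ◇p there: 3:F. ✗
6: successors {1, 2, 3, 4}; p → ¬p ∧ ◇p there: 1:F, 2:F, 3:F, 4:F. ✗
7: successors {1, 3, 4, 7}; p → ¬p ∧ ◇p there: 1:F, 3:F, 4:F, 7:F. ✗
— 0 worlds.

7 and 0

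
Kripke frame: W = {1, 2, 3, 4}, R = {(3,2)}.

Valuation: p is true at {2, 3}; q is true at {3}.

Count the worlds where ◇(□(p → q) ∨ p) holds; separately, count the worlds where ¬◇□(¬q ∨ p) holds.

For ◇(□(p → q) ∨ p):
1: no successors, so ◇(□(p → q) ∨ p) fails. ✗
2: no successors, so ◇(□(p → q) ∨ p) fails. ✗
3: successors {2}; □(p → q) ∨ p there: 2:T. ✓
4: no successors, so ◇(□(p → q) ∨ p) fails. ✗
— 1 world.
For ¬◇□(¬q ∨ p):
1: ◇□(¬q ∨ p) is F. ✓
2: ◇□(¬q ∨ p) is F. ✓
3: ◇□(¬q ∨ p) is T. ✗
4: ◇□(¬q ∨ p) is F. ✓
— 3 worlds.

1 and 3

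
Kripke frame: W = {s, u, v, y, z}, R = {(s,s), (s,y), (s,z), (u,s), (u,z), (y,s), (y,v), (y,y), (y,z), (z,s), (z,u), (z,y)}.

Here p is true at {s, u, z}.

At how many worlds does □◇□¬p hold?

s: successors {s, y, z}; ◇□¬p there: s:F, y:T, z:F. ✗
u: successors {s, z}; ◇□¬p there: s:F, z:F. ✗
v: no successors, so □◇□¬p holds vacuously. ✓
y: successors {s, v, y, z}; ◇□¬p there: s:F, v:F, y:T, z:F. ✗
z: successors {s, u, y}; ◇□¬p there: s:F, u:F, y:T. ✗
Satisfying worlds: {v}.

1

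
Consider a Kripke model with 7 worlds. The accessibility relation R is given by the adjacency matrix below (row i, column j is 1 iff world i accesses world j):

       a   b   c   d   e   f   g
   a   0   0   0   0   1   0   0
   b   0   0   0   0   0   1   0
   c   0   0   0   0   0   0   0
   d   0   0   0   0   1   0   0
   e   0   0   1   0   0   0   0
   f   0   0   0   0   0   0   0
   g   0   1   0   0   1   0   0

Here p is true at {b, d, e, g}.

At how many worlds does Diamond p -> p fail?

a: Diamond p is T, p is F. ✗
b: Diamond p is F, p is T. ✓
c: Diamond p is F, p is F. ✓
d: Diamond p is T, p is T. ✓
e: Diamond p is F, p is T. ✓
f: Diamond p is F, p is F. ✓
g: Diamond p is T, p is T. ✓
Satisfying worlds: {b, c, d, e, f, g}.
So Diamond p -> p fails at the other 1 world.

1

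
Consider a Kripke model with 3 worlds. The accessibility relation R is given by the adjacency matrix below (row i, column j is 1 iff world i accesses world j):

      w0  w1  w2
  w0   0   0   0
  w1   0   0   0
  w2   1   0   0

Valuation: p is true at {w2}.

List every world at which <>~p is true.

{w2}

w0: no successors, so <>~p fails. ✗
w1: no successors, so <>~p fails. ✗
w2: successors {w0}; ~p there: w0:T. ✓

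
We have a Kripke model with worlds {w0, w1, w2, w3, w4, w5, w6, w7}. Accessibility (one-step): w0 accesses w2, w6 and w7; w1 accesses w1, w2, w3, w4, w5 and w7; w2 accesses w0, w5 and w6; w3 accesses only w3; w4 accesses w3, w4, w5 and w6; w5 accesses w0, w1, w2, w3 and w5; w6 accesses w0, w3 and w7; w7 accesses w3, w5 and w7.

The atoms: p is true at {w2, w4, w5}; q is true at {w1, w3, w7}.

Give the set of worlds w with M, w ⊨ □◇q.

w0: successors {w2, w6, w7}; ◇q there: w2:F, w6:T, w7:T. ✗
w1: successors {w1, w2, w3, w4, w5, w7}; ◇q there: w1:T, w2:F, w3:T, w4:T, w5:T, w7:T. ✗
w2: successors {w0, w5, w6}; ◇q there: w0:T, w5:T, w6:T. ✓
w3: successors {w3}; ◇q there: w3:T. ✓
w4: successors {w3, w4, w5, w6}; ◇q there: w3:T, w4:T, w5:T, w6:T. ✓
w5: successors {w0, w1, w2, w3, w5}; ◇q there: w0:T, w1:T, w2:F, w3:T, w5:T. ✗
w6: successors {w0, w3, w7}; ◇q there: w0:T, w3:T, w7:T. ✓
w7: successors {w3, w5, w7}; ◇q there: w3:T, w5:T, w7:T. ✓

{w2, w3, w4, w6, w7}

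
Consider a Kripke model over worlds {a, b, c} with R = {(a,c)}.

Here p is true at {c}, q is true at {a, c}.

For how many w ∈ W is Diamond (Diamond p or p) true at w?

1

a: successors {c}; Diamond p or p there: c:T. ✓
b: no successors, so Diamond (Diamond p or p) fails. ✗
c: no successors, so Diamond (Diamond p or p) fails. ✗
Satisfying worlds: {a}.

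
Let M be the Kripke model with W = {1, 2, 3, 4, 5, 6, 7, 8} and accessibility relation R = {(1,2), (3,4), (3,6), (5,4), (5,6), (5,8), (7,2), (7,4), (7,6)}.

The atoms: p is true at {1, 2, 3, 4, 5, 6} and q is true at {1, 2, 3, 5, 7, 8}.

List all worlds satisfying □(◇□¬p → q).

1: successors {2}; ◇□¬p → q there: 2:T. ✓
2: no successors, so □(◇□¬p → q) holds vacuously. ✓
3: successors {4, 6}; ◇□¬p → q there: 4:T, 6:T. ✓
4: no successors, so □(◇□¬p → q) holds vacuously. ✓
5: successors {4, 6, 8}; ◇□¬p → q there: 4:T, 6:T, 8:T. ✓
6: no successors, so □(◇□¬p → q) holds vacuously. ✓
7: successors {2, 4, 6}; ◇□¬p → q there: 2:T, 4:T, 6:T. ✓
8: no successors, so □(◇□¬p → q) holds vacuously. ✓

{1, 2, 3, 4, 5, 6, 7, 8}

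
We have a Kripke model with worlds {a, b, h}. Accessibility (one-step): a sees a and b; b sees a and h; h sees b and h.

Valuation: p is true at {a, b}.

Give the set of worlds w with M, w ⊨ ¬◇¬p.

a: ◇¬p is F. ✓
b: ◇¬p is T. ✗
h: ◇¬p is T. ✗

{a}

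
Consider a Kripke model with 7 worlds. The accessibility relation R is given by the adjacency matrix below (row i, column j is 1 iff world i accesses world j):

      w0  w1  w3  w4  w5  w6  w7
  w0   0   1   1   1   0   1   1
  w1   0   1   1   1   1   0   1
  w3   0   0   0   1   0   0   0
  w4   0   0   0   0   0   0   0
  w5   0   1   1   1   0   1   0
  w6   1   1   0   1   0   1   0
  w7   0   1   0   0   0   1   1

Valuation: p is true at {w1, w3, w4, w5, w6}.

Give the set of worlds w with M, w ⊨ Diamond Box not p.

{w0, w1, w3, w5, w6}

w0: successors {w1, w3, w4, w6, w7}; Box not p there: w1:F, w3:F, w4:T, w6:F, w7:F. ✓
w1: successors {w1, w3, w4, w5, w7}; Box not p there: w1:F, w3:F, w4:T, w5:F, w7:F. ✓
w3: successors {w4}; Box not p there: w4:T. ✓
w4: no successors, so Diamond Box not p fails. ✗
w5: successors {w1, w3, w4, w6}; Box not p there: w1:F, w3:F, w4:T, w6:F. ✓
w6: successors {w0, w1, w4, w6}; Box not p there: w0:F, w1:F, w4:T, w6:F. ✓
w7: successors {w1, w6, w7}; Box not p there: w1:F, w6:F, w7:F. ✗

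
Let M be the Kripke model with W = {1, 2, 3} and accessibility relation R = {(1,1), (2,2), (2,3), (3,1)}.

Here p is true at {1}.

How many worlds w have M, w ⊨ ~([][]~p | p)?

1: [][]~p | p is T. ✗
2: [][]~p | p is F. ✓
3: [][]~p | p is F. ✓
Satisfying worlds: {2, 3}.

2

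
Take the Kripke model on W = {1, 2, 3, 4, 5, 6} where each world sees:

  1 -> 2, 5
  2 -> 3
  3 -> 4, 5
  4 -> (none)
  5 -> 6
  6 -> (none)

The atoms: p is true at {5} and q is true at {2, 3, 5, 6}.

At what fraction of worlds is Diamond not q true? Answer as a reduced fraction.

1/6

1: successors {2, 5}; not q there: 2:F, 5:F. ✗
2: successors {3}; not q there: 3:F. ✗
3: successors {4, 5}; not q there: 4:T, 5:F. ✓
4: no successors, so Diamond not q fails. ✗
5: successors {6}; not q there: 6:F. ✗
6: no successors, so Diamond not q fails. ✗
That's 1 of 6 worlds, so 1/6.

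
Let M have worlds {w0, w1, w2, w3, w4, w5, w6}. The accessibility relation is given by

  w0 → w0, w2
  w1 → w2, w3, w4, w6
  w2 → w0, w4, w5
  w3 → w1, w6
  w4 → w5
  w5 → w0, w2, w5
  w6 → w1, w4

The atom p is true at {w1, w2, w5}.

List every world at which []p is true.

w0: successors {w0, w2}; p there: w0:F, w2:T. ✗
w1: successors {w2, w3, w4, w6}; p there: w2:T, w3:F, w4:F, w6:F. ✗
w2: successors {w0, w4, w5}; p there: w0:F, w4:F, w5:T. ✗
w3: successors {w1, w6}; p there: w1:T, w6:F. ✗
w4: successors {w5}; p there: w5:T. ✓
w5: successors {w0, w2, w5}; p there: w0:F, w2:T, w5:T. ✗
w6: successors {w1, w4}; p there: w1:T, w4:F. ✗

{w4}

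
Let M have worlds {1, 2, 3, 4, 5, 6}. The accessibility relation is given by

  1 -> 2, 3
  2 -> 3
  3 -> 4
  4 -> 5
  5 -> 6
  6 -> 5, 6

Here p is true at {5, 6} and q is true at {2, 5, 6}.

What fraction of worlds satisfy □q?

1/2

1: successors {2, 3}; q there: 2:T, 3:F. ✗
2: successors {3}; q there: 3:F. ✗
3: successors {4}; q there: 4:F. ✗
4: successors {5}; q there: 5:T. ✓
5: successors {6}; q there: 6:T. ✓
6: successors {5, 6}; q there: 5:T, 6:T. ✓
That's 3 of 6 worlds, so 3/6 = 1/2.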